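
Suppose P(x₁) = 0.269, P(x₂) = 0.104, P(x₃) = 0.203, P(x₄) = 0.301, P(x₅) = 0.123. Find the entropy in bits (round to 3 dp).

H = −Σ pᵢ log₂ pᵢ.
−0.269·log₂(0.269) = 0.5096
−0.104·log₂(0.104) = 0.3396
−0.203·log₂(0.203) = 0.4670
−0.301·log₂(0.301) = 0.5214
−0.123·log₂(0.123) = 0.3719
Sum ≈ 2.2094 → 2.209 bits.

2.209 bits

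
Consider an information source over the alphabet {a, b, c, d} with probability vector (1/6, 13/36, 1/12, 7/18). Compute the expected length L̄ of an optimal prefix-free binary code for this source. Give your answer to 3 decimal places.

Repeatedly combine the two least-probable nodes; the expected code length is the sum of the merged weights.
merge 1/12 + 1/6 → 1/4
merge 1/4 + 13/36 → 11/18
merge 7/18 + 11/18 → 1
L = 1/4 + 11/18 + 1 = 67/36 ≈ 1.861 bits/symbol.

1.861 bits/symbol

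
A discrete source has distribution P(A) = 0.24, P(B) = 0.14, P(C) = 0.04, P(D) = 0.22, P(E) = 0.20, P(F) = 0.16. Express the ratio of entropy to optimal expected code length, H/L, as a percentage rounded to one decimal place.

97.0%

Entropy H = −Σ p log₂ p ≈ 2.4450 bits.
Huffman merges: 1/25+7/50→9/50; 4/25+9/50→17/50; 1/5+11/50→21/50; 6/25+17/50→29/50; 21/50+29/50→1. L = 63/25 ≈ 2.5200.
Efficiency = H/L = 2.4450/2.5200 = 97.0%.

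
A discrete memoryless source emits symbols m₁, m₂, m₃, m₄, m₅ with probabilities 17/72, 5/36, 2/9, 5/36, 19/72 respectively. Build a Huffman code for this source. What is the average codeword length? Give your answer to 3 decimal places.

Repeatedly combine the two least-probable nodes; the expected code length is the sum of the merged weights.
merge 5/36 + 5/36 → 5/18
merge 2/9 + 17/72 → 11/24
merge 19/72 + 5/18 → 13/24
merge 11/24 + 13/24 → 1
L = 5/18 + 11/24 + 13/24 + 1 = 41/18 ≈ 2.278 bits/symbol.

2.278 bits/symbol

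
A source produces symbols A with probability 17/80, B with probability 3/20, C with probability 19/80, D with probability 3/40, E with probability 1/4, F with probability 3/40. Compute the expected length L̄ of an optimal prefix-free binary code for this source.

Repeatedly combine the two least-probable nodes; the expected code length is the sum of the merged weights.
merge 3/40 + 3/40 → 3/20
merge 3/20 + 3/20 → 3/10
merge 17/80 + 19/80 → 9/20
merge 1/4 + 3/10 → 11/20
merge 9/20 + 11/20 → 1
L = 3/20 + 3/10 + 9/20 + 11/20 + 1 = 49/20 = 2.45 bits/symbol.

2.45 bits/symbol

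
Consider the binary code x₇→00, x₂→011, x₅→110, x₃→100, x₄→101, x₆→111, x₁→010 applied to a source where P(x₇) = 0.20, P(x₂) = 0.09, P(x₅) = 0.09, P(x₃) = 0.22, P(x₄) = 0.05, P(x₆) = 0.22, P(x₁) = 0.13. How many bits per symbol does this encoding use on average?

2.8 bits/symbol

L̄ = Σ pᵢ·ℓᵢ = 0.20·2 + 0.09·3 + 0.09·3 + 0.22·3 + 0.05·3 + 0.22·3 + 0.13·3 = 2.8 bits/symbol.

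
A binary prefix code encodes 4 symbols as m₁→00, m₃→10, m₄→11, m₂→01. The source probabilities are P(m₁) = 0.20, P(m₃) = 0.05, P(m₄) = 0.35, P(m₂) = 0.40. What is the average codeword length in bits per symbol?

2 bits/symbol

L̄ = Σ pᵢ·ℓᵢ = 0.20·2 + 0.05·2 + 0.35·2 + 0.40·2 = 2 bits/symbol.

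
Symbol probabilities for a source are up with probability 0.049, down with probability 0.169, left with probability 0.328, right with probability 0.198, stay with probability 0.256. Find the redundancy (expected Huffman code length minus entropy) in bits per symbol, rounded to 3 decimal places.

Entropy H = −Σ p log₂ p ≈ 2.1400 bits.
Huffman merges: 49/1000+169/1000→109/500; 99/500+109/500→52/125; 32/125+41/125→73/125; 52/125+73/125→1. L = 1109/500 ≈ 2.2180.
L − H = 2.2180 − 2.1400 = 0.078 bits.

0.078 bits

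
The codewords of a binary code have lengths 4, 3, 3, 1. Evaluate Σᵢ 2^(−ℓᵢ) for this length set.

With common denominator 2^4 = 16: Σ 2^(−ℓᵢ) = 1/16 + 2/16 + 2/16 + 8/16 = 13/16 = 0.8125.

0.8125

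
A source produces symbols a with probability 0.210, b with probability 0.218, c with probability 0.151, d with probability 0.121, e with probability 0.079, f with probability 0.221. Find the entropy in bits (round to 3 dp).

H = −Σ pᵢ log₂ pᵢ.
−0.210·log₂(0.210) = 0.4728
−0.218·log₂(0.218) = 0.4791
−0.151·log₂(0.151) = 0.4118
−0.121·log₂(0.121) = 0.3687
−0.079·log₂(0.079) = 0.2893
−0.221·log₂(0.221) = 0.4813
Sum ≈ 2.5030 → 2.503 bits.

2.503 bits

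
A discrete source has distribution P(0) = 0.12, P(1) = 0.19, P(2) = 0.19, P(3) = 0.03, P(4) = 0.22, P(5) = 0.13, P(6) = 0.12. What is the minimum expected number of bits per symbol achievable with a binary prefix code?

2.74 bits/symbol

Repeatedly combine the two least-probable nodes; the expected code length is the sum of the merged weights.
merge 3/100 + 3/25 → 3/20
merge 3/25 + 13/100 → 1/4
merge 3/20 + 19/100 → 17/50
merge 19/100 + 11/50 → 41/100
merge 1/4 + 17/50 → 59/100
merge 41/100 + 59/100 → 1
L = 3/20 + 1/4 + 17/50 + 41/100 + 59/100 + 1 = 137/50 = 2.74 bits/symbol.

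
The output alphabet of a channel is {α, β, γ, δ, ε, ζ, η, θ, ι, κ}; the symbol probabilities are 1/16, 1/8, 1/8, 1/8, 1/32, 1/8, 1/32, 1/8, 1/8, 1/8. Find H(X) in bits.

3.1875 bits

Each probability is a power of 1/2, so log₂(1/p) is an integer.
H = Σ p·log₂(1/p) = 1/16·4 + 1/8·3 + 1/8·3 + 1/8·3 + 1/32·5 + 1/8·3 + 1/32·5 + 1/8·3 + 1/8·3 + 1/8·3 = 3.1875 bits.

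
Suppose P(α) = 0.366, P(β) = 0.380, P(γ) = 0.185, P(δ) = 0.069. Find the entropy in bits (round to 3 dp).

H = −Σ pᵢ log₂ pᵢ.
−0.366·log₂(0.366) = 0.5307
−0.380·log₂(0.380) = 0.5305
−0.185·log₂(0.185) = 0.4504
−0.069·log₂(0.069) = 0.2662
Sum ≈ 1.7777 → 1.778 bits.

1.778 bits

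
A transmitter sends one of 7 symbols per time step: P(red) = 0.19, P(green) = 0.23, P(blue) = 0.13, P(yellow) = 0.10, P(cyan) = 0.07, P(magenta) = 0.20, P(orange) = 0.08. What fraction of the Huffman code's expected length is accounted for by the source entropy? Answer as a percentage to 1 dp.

Entropy H = −Σ p log₂ p ≈ 2.6822 bits.
Huffman merges: 7/100+2/25→3/20; 1/10+13/100→23/100; 3/20+19/100→17/50; 1/5+23/100→43/100; 23/100+17/50→57/100; 43/100+57/100→1. L = 68/25 ≈ 2.7200.
Efficiency = H/L = 2.6822/2.7200 = 98.6%.

98.6%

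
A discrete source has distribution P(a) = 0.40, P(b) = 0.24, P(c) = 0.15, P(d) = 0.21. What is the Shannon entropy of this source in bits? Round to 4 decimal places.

H = −Σ pᵢ log₂ pᵢ.
−0.40·log₂(0.40) = 0.5288
−0.24·log₂(0.24) = 0.4941
−0.15·log₂(0.15) = 0.4105
−0.21·log₂(0.21) = 0.4728
Sum ≈ 1.9063 → 1.9063 bits.

1.9063 bits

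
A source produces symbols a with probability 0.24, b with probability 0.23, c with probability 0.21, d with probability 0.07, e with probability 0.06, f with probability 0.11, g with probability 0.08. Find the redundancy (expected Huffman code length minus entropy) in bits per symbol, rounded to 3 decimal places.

0.031 bits

Entropy H = −Σ p log₂ p ≈ 2.6085 bits.
Huffman merges: 3/50+7/100→13/100; 2/25+11/100→19/100; 13/100+19/100→8/25; 21/100+23/100→11/25; 6/25+8/25→14/25; 11/25+14/25→1. L = 66/25 ≈ 2.6400.
L − H = 2.6400 − 2.6085 = 0.031 bits.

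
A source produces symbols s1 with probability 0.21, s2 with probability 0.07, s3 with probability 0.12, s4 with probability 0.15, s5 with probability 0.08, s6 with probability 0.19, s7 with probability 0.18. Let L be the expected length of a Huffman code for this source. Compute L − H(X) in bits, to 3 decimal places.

0.039 bits

Entropy H = −Σ p log₂ p ≈ 2.7110 bits.
Huffman merges: 7/100+2/25→3/20; 3/25+3/20→27/100; 3/20+9/50→33/100; 19/100+21/100→2/5; 27/100+33/100→3/5; 2/5+3/5→1. L = 11/4 ≈ 2.7500.
L − H = 2.7500 − 2.7110 = 0.039 bits.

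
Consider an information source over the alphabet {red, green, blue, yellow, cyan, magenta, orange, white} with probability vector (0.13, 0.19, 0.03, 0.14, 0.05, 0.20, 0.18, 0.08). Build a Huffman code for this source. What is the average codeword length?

Repeatedly combine the two least-probable nodes; the expected code length is the sum of the merged weights.
merge 3/100 + 1/20 → 2/25
merge 2/25 + 2/25 → 4/25
merge 13/100 + 7/50 → 27/100
merge 4/25 + 9/50 → 17/50
merge 19/100 + 1/5 → 39/100
merge 27/100 + 17/50 → 61/100
merge 39/100 + 61/100 → 1
L = 2/25 + 4/25 + 27/100 + 17/50 + 39/100 + 61/100 + 1 = 57/20 = 2.85 bits/symbol.

2.85 bits/symbol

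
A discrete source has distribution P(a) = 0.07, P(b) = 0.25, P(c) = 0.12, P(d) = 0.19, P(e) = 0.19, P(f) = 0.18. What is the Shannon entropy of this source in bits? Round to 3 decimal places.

2.491 bits

H = −Σ pᵢ log₂ pᵢ.
−0.07·log₂(0.07) = 0.2686
−0.25·log₂(0.25) = 0.5000
−0.12·log₂(0.12) = 0.3671
−0.19·log₂(0.19) = 0.4552
−0.19·log₂(0.19) = 0.4552
−0.18·log₂(0.18) = 0.4453
Sum ≈ 2.4914 → 2.491 bits.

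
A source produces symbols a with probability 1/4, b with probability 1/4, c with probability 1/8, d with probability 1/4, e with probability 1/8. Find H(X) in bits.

2.25 bits

Each probability is a power of 1/2, so log₂(1/p) is an integer.
H = Σ p·log₂(1/p) = 1/4·2 + 1/4·2 + 1/8·3 + 1/4·2 + 1/8·3 = 2.25 bits.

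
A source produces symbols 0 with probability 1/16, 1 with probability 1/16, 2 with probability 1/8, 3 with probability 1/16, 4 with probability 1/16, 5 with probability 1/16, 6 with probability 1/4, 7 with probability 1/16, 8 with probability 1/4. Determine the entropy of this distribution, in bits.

Each probability is a power of 1/2, so log₂(1/p) is an integer.
H = Σ p·log₂(1/p) = 1/16·4 + 1/16·4 + 1/8·3 + 1/16·4 + 1/16·4 + 1/16·4 + 1/4·2 + 1/16·4 + 1/4·2 = 2.875 bits.

2.875 bits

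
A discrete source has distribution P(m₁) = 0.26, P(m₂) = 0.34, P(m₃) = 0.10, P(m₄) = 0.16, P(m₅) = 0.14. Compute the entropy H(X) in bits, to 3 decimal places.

H = −Σ pᵢ log₂ pᵢ.
−0.26·log₂(0.26) = 0.5053
−0.34·log₂(0.34) = 0.5292
−0.10·log₂(0.10) = 0.3322
−0.16·log₂(0.16) = 0.4230
−0.14·log₂(0.14) = 0.3971
Sum ≈ 2.1868 → 2.187 bits.

2.187 bits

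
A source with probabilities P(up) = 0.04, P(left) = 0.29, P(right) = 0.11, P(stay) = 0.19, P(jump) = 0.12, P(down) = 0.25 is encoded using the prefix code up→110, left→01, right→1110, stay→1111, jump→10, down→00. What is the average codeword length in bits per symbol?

L̄ = Σ pᵢ·ℓᵢ = 0.04·3 + 0.29·2 + 0.11·4 + 0.19·4 + 0.12·2 + 0.25·2 = 2.64 bits/symbol.

2.64 bits/symbol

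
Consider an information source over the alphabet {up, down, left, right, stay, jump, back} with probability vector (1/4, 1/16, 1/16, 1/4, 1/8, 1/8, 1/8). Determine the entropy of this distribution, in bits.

Each probability is a power of 1/2, so log₂(1/p) is an integer.
H = Σ p·log₂(1/p) = 1/4·2 + 1/16·4 + 1/16·4 + 1/4·2 + 1/8·3 + 1/8·3 + 1/8·3 = 2.625 bits.

2.625 bits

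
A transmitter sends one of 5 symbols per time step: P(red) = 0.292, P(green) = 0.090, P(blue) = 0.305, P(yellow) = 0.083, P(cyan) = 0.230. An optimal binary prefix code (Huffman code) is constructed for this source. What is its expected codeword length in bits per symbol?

2.173 bits/symbol

Repeatedly combine the two least-probable nodes; the expected code length is the sum of the merged weights.
merge 83/1000 + 9/100 → 173/1000
merge 173/1000 + 23/100 → 403/1000
merge 73/250 + 61/200 → 597/1000
merge 403/1000 + 597/1000 → 1
L = 173/1000 + 403/1000 + 597/1000 + 1 = 2173/1000 = 2.173 bits/symbol.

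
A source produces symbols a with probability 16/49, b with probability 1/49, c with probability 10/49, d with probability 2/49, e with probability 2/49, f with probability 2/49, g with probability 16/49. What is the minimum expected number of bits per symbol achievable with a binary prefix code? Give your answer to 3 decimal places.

2.286 bits/symbol

Repeatedly combine the two least-probable nodes; the expected code length is the sum of the merged weights.
merge 1/49 + 2/49 → 3/49
merge 2/49 + 2/49 → 4/49
merge 3/49 + 4/49 → 1/7
merge 1/7 + 10/49 → 17/49
merge 16/49 + 16/49 → 32/49
merge 17/49 + 32/49 → 1
L = 3/49 + 4/49 + 1/7 + 17/49 + 32/49 + 1 = 16/7 ≈ 2.286 bits/symbol.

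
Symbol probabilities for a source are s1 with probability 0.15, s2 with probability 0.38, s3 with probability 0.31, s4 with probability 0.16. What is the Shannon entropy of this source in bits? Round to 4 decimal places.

H = −Σ pᵢ log₂ pᵢ.
−0.15·log₂(0.15) = 0.4105
−0.38·log₂(0.38) = 0.5305
−0.31·log₂(0.31) = 0.5238
−0.16·log₂(0.16) = 0.4230
Sum ≈ 1.8878 → 1.8878 bits.

1.8878 bits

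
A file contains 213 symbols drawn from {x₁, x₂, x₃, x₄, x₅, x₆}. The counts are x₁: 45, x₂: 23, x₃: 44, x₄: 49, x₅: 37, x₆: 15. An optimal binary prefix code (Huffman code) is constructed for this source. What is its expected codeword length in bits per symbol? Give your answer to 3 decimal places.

Probabilities are the counts divided by 213.
Repeatedly combine the two least-probable nodes; the expected code length is the sum of the merged weights.
merge 5/71 + 23/213 → 38/213
merge 37/213 + 38/213 → 25/71
merge 44/213 + 15/71 → 89/213
merge 49/213 + 25/71 → 124/213
merge 89/213 + 124/213 → 1
L = 38/213 + 25/71 + 89/213 + 124/213 + 1 = 539/213 ≈ 2.531 bits/symbol.

2.531 bits/symbol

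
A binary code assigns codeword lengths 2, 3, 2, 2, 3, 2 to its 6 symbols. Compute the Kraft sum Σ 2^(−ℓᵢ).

1.25

With common denominator 2^3 = 8: Σ 2^(−ℓᵢ) = 2/8 + 1/8 + 2/8 + 2/8 + 1/8 + 2/8 = 10/8 = 1.25.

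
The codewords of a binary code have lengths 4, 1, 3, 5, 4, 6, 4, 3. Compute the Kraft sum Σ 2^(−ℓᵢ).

0.984375

With common denominator 2^6 = 64: Σ 2^(−ℓᵢ) = 4/64 + 32/64 + 8/64 + 2/64 + 4/64 + 1/64 + 4/64 + 8/64 = 63/64 = 0.984375.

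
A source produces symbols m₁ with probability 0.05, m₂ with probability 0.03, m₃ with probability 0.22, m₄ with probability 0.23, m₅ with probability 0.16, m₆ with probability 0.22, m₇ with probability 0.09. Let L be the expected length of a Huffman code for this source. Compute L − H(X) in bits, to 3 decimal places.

Entropy H = −Σ p log₂ p ≈ 2.5523 bits.
Huffman merges: 3/100+1/20→2/25; 2/25+9/100→17/100; 4/25+17/100→33/100; 11/50+11/50→11/25; 23/100+33/100→14/25; 11/25+14/25→1. L = 129/50 ≈ 2.5800.
L − H = 2.5800 − 2.5523 = 0.028 bits.

0.028 bits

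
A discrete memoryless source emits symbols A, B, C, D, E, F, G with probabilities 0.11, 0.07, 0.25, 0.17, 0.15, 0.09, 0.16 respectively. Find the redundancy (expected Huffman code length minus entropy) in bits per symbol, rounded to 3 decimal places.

Entropy H = −Σ p log₂ p ≈ 2.6996 bits.
Huffman merges: 7/100+9/100→4/25; 11/100+3/20→13/50; 4/25+4/25→8/25; 17/100+1/4→21/50; 13/50+8/25→29/50; 21/50+29/50→1. L = 137/50 ≈ 2.7400.
L − H = 2.7400 − 2.6996 = 0.040 bits.

0.040 bits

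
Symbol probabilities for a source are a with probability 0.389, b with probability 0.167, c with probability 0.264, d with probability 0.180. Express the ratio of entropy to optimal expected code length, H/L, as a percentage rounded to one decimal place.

97.7%

Entropy H = −Σ p log₂ p ≈ 1.9136 bits.
Huffman merges: 167/1000+9/50→347/1000; 33/125+347/1000→611/1000; 389/1000+611/1000→1. L = 979/500 ≈ 1.9580.
Efficiency = H/L = 1.9136/1.9580 = 97.7%.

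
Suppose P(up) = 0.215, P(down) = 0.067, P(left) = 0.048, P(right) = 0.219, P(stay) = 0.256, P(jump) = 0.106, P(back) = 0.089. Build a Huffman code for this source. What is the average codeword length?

2.62 bits/symbol

Repeatedly combine the two least-probable nodes; the expected code length is the sum of the merged weights.
merge 6/125 + 67/1000 → 23/200
merge 89/1000 + 53/500 → 39/200
merge 23/200 + 39/200 → 31/100
merge 43/200 + 219/1000 → 217/500
merge 32/125 + 31/100 → 283/500
merge 217/500 + 283/500 → 1
L = 23/200 + 39/200 + 31/100 + 217/500 + 283/500 + 1 = 131/50 = 2.62 bits/symbol.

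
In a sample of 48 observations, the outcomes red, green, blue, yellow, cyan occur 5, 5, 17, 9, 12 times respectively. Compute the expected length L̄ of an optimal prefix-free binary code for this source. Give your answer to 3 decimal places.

Probabilities are the counts divided by 48.
Repeatedly combine the two least-probable nodes; the expected code length is the sum of the merged weights.
merge 5/48 + 5/48 → 5/24
merge 3/16 + 5/24 → 19/48
merge 1/4 + 17/48 → 29/48
merge 19/48 + 29/48 → 1
L = 5/24 + 19/48 + 29/48 + 1 = 53/24 ≈ 2.208 bits/symbol.

2.208 bits/symbol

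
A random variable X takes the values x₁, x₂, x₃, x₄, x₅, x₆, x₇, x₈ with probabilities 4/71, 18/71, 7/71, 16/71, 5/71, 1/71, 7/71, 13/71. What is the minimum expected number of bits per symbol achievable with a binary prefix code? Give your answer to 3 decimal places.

2.732 bits/symbol

Repeatedly combine the two least-probable nodes; the expected code length is the sum of the merged weights.
merge 1/71 + 4/71 → 5/71
merge 5/71 + 5/71 → 10/71
merge 7/71 + 7/71 → 14/71
merge 10/71 + 13/71 → 23/71
merge 14/71 + 16/71 → 30/71
merge 18/71 + 23/71 → 41/71
merge 30/71 + 41/71 → 1
L = 5/71 + 10/71 + 14/71 + 23/71 + 30/71 + 41/71 + 1 = 194/71 ≈ 2.732 bits/symbol.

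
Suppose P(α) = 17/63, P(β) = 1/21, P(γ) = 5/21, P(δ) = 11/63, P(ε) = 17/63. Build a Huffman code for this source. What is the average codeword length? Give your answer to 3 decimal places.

2.222 bits/symbol

Repeatedly combine the two least-probable nodes; the expected code length is the sum of the merged weights.
merge 1/21 + 11/63 → 2/9
merge 2/9 + 5/21 → 29/63
merge 17/63 + 17/63 → 34/63
merge 29/63 + 34/63 → 1
L = 2/9 + 29/63 + 34/63 + 1 = 20/9 ≈ 2.222 bits/symbol.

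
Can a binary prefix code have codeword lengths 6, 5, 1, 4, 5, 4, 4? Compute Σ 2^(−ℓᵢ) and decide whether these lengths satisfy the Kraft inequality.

With common denominator 2^6 = 64: Σ 2^(−ℓᵢ) = 1/64 + 2/64 + 32/64 + 4/64 + 2/64 + 4/64 + 4/64 = 49/64 = 0.765625.
Kraft's inequality requires Σ ≤ 1; here Σ = 0.765625 ≤ 1, so such a prefix code exists.

0.765625; yes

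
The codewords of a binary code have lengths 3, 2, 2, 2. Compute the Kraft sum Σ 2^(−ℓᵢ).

0.875

With common denominator 2^3 = 8: Σ 2^(−ℓᵢ) = 1/8 + 2/8 + 2/8 + 2/8 = 7/8 = 0.875.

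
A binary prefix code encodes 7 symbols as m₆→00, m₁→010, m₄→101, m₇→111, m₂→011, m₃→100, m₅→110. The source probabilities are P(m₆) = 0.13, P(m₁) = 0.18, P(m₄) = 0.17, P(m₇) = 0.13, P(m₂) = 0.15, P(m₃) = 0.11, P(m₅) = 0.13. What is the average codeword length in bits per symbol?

L̄ = Σ pᵢ·ℓᵢ = 0.13·2 + 0.18·3 + 0.17·3 + 0.13·3 + 0.15·3 + 0.11·3 + 0.13·3 = 2.87 bits/symbol.

2.87 bits/symbol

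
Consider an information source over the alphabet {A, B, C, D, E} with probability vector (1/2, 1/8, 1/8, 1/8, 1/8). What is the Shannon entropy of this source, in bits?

2 bits

Each probability is a power of 1/2, so log₂(1/p) is an integer.
H = Σ p·log₂(1/p) = 1/2·1 + 1/8·3 + 1/8·3 + 1/8·3 + 1/8·3 = 2 bits.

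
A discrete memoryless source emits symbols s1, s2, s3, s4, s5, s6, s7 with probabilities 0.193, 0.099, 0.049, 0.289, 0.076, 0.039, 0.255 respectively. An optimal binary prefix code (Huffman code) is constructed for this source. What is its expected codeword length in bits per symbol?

2.515 bits/symbol

Repeatedly combine the two least-probable nodes; the expected code length is the sum of the merged weights.
merge 39/1000 + 49/1000 → 11/125
merge 19/250 + 11/125 → 41/250
merge 99/1000 + 41/250 → 263/1000
merge 193/1000 + 51/200 → 56/125
merge 263/1000 + 289/1000 → 69/125
merge 56/125 + 69/125 → 1
L = 11/125 + 41/250 + 263/1000 + 56/125 + 69/125 + 1 = 503/200 = 2.515 bits/symbol.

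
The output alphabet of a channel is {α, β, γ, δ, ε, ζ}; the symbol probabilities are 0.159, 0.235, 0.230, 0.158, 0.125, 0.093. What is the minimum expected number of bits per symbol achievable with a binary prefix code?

2.535 bits/symbol

Repeatedly combine the two least-probable nodes; the expected code length is the sum of the merged weights.
merge 93/1000 + 1/8 → 109/500
merge 79/500 + 159/1000 → 317/1000
merge 109/500 + 23/100 → 56/125
merge 47/200 + 317/1000 → 69/125
merge 56/125 + 69/125 → 1
L = 109/500 + 317/1000 + 56/125 + 69/125 + 1 = 507/200 = 2.535 bits/symbol.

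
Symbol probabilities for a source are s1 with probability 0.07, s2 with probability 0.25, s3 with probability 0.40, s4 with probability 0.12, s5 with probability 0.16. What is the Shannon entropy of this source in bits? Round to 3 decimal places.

H = −Σ pᵢ log₂ pᵢ.
−0.07·log₂(0.07) = 0.2686
−0.25·log₂(0.25) = 0.5000
−0.40·log₂(0.40) = 0.5288
−0.12·log₂(0.12) = 0.3671
−0.16·log₂(0.16) = 0.4230
Sum ≈ 2.0874 → 2.087 bits.

2.087 bits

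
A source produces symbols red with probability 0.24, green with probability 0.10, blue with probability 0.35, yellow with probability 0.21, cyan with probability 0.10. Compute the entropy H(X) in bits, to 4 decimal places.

H = −Σ pᵢ log₂ pᵢ.
−0.24·log₂(0.24) = 0.4941
−0.10·log₂(0.10) = 0.3322
−0.35·log₂(0.35) = 0.5301
−0.21·log₂(0.21) = 0.4728
−0.10·log₂(0.10) = 0.3322
Sum ≈ 2.1614 → 2.1614 bits.

2.1614 bits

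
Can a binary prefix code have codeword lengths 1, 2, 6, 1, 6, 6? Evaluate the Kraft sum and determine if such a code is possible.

With common denominator 2^6 = 64: Σ 2^(−ℓᵢ) = 32/64 + 16/64 + 1/64 + 32/64 + 1/64 + 1/64 = 83/64 = 1.296875.
Kraft's inequality requires Σ ≤ 1; here Σ = 1.296875 > 1, so no such prefix code exists.

1.296875; no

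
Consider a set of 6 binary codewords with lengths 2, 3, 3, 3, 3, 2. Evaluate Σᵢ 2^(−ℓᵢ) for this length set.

With common denominator 2^3 = 8: Σ 2^(−ℓᵢ) = 2/8 + 1/8 + 1/8 + 1/8 + 1/8 + 2/8 = 8/8 = 1.

1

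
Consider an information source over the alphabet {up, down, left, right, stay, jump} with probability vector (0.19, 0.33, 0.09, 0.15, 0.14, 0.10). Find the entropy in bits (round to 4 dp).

H = −Σ pᵢ log₂ pᵢ.
−0.19·log₂(0.19) = 0.4552
−0.33·log₂(0.33) = 0.5278
−0.09·log₂(0.09) = 0.3127
−0.15·log₂(0.15) = 0.4105
−0.14·log₂(0.14) = 0.3971
−0.10·log₂(0.10) = 0.3322
Sum ≈ 2.4356 → 2.4356 bits.

2.4356 bits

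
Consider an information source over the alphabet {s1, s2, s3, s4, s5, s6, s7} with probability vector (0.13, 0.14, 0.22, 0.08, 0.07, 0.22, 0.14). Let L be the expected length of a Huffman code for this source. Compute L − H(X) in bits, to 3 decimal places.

Entropy H = −Σ p log₂ p ≈ 2.6981 bits.
Huffman merges: 7/100+2/25→3/20; 13/100+7/50→27/100; 7/50+3/20→29/100; 11/50+11/50→11/25; 27/100+29/100→14/25; 11/25+14/25→1. L = 271/100 ≈ 2.7100.
L − H = 2.7100 − 2.6981 = 0.012 bits.

0.012 bits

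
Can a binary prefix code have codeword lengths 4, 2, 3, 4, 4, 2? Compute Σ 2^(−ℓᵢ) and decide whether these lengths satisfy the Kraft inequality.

0.8125; yes

With common denominator 2^4 = 16: Σ 2^(−ℓᵢ) = 1/16 + 4/16 + 2/16 + 1/16 + 1/16 + 4/16 = 13/16 = 0.8125.
Kraft's inequality requires Σ ≤ 1; here Σ = 0.8125 ≤ 1, so such a prefix code exists.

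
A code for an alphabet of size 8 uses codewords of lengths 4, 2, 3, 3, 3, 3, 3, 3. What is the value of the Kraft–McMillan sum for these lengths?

With common denominator 2^4 = 16: Σ 2^(−ℓᵢ) = 1/16 + 4/16 + 2/16 + 2/16 + 2/16 + 2/16 + 2/16 + 2/16 = 17/16 = 1.0625.

1.0625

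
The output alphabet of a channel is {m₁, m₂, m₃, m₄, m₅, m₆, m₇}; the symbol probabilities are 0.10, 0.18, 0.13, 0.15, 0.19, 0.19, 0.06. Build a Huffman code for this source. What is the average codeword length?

Repeatedly combine the two least-probable nodes; the expected code length is the sum of the merged weights.
merge 3/50 + 1/10 → 4/25
merge 13/100 + 3/20 → 7/25
merge 4/25 + 9/50 → 17/50
merge 19/100 + 19/100 → 19/50
merge 7/25 + 17/50 → 31/50
merge 19/50 + 31/50 → 1
L = 4/25 + 7/25 + 17/50 + 19/50 + 31/50 + 1 = 139/50 = 2.78 bits/symbol.

2.78 bits/symbol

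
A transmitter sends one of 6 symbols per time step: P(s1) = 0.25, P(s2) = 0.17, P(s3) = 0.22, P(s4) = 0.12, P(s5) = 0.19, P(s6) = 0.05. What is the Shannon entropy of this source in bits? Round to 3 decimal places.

H = −Σ pᵢ log₂ pᵢ.
−0.25·log₂(0.25) = 0.5000
−0.17·log₂(0.17) = 0.4346
−0.22·log₂(0.22) = 0.4806
−0.12·log₂(0.12) = 0.3671
−0.19·log₂(0.19) = 0.4552
−0.05·log₂(0.05) = 0.2161
Sum ≈ 2.4536 → 2.454 bits.

2.454 bits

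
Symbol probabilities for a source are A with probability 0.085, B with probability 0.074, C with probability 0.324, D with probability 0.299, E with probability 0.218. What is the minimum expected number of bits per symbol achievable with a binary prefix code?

Repeatedly combine the two least-probable nodes; the expected code length is the sum of the merged weights.
merge 37/500 + 17/200 → 159/1000
merge 159/1000 + 109/500 → 377/1000
merge 299/1000 + 81/250 → 623/1000
merge 377/1000 + 623/1000 → 1
L = 159/1000 + 377/1000 + 623/1000 + 1 = 2159/1000 = 2.159 bits/symbol.

2.159 bits/symbol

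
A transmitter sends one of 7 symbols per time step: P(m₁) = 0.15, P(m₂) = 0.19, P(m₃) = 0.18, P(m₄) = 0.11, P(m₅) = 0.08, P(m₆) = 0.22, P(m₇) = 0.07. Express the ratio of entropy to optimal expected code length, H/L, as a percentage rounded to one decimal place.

Entropy H = −Σ p log₂ p ≈ 2.7020 bits.
Huffman merges: 7/100+2/25→3/20; 11/100+3/20→13/50; 3/20+9/50→33/100; 19/100+11/50→41/100; 13/50+33/100→59/100; 41/100+59/100→1. L = 137/50 ≈ 2.7400.
Efficiency = H/L = 2.7020/2.7400 = 98.6%.

98.6%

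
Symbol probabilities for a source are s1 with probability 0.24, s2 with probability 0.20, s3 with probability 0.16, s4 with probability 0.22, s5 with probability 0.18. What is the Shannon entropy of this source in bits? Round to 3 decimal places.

H = −Σ pᵢ log₂ pᵢ.
−0.24·log₂(0.24) = 0.4941
−0.20·log₂(0.20) = 0.4644
−0.16·log₂(0.16) = 0.4230
−0.22·log₂(0.22) = 0.4806
−0.18·log₂(0.18) = 0.4453
Sum ≈ 2.3074 → 2.307 bits.

2.307 bits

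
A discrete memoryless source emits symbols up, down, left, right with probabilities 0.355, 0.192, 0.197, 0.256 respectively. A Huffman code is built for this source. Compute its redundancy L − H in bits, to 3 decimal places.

0.048 bits

Entropy H = −Σ p log₂ p ≈ 1.9525 bits.
Huffman merges: 24/125+197/1000→389/1000; 32/125+71/200→611/1000; 389/1000+611/1000→1. L = 2 ≈ 2.0000.
L − H = 2.0000 − 1.9525 = 0.048 bits.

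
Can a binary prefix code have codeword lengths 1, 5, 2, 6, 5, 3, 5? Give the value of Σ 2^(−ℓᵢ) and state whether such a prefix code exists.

With common denominator 2^6 = 64: Σ 2^(−ℓᵢ) = 32/64 + 2/64 + 16/64 + 1/64 + 2/64 + 8/64 + 2/64 = 63/64 = 0.984375.
Kraft's inequality requires Σ ≤ 1; here Σ = 0.984375 ≤ 1, so such a prefix code exists.

0.984375; yes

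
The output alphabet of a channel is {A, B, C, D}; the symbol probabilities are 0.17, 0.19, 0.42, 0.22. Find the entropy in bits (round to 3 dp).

H = −Σ pᵢ log₂ pᵢ.
−0.17·log₂(0.17) = 0.4346
−0.19·log₂(0.19) = 0.4552
−0.42·log₂(0.42) = 0.5256
−0.22·log₂(0.22) = 0.4806
Sum ≈ 1.8960 → 1.896 bits.

1.896 bits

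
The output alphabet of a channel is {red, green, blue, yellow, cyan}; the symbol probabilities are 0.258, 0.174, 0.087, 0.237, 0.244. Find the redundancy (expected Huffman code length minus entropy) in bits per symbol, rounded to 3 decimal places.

0.022 bits

Entropy H = −Σ p log₂ p ≈ 2.2385 bits.
Huffman merges: 87/1000+87/500→261/1000; 237/1000+61/250→481/1000; 129/500+261/1000→519/1000; 481/1000+519/1000→1. L = 2261/1000 ≈ 2.2610.
L − H = 2.2610 − 2.2385 = 0.022 bits.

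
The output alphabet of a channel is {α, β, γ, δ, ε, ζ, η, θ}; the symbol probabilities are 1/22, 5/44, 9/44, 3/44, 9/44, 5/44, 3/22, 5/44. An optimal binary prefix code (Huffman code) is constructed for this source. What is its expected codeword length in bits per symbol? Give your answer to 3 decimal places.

Repeatedly combine the two least-probable nodes; the expected code length is the sum of the merged weights.
merge 1/22 + 3/44 → 5/44
merge 5/44 + 5/44 → 5/22
merge 5/44 + 5/44 → 5/22
merge 3/22 + 9/44 → 15/44
merge 9/44 + 5/22 → 19/44
merge 5/22 + 15/44 → 25/44
merge 19/44 + 25/44 → 1
L = 5/44 + 5/22 + 5/22 + 15/44 + 19/44 + 25/44 + 1 = 32/11 ≈ 2.909 bits/symbol.

2.909 bits/symbol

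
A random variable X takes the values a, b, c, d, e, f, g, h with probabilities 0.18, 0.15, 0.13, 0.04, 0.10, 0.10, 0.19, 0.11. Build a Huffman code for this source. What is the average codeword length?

Repeatedly combine the two least-probable nodes; the expected code length is the sum of the merged weights.
merge 1/25 + 1/10 → 7/50
merge 1/10 + 11/100 → 21/100
merge 13/100 + 7/50 → 27/100
merge 3/20 + 9/50 → 33/100
merge 19/100 + 21/100 → 2/5
merge 27/100 + 33/100 → 3/5
merge 2/5 + 3/5 → 1
L = 7/50 + 21/100 + 27/100 + 33/100 + 2/5 + 3/5 + 1 = 59/20 = 2.95 bits/symbol.

2.95 bits/symbol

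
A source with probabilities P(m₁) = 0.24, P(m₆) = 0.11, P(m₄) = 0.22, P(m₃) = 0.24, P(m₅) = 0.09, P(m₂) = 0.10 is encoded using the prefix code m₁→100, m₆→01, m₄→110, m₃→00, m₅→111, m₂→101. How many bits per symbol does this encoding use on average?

L̄ = Σ pᵢ·ℓᵢ = 0.24·3 + 0.11·2 + 0.22·3 + 0.24·2 + 0.09·3 + 0.10·3 = 2.65 bits/symbol.

2.65 bits/symbol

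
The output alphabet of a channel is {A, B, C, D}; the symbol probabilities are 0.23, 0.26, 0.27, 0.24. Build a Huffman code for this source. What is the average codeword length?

Repeatedly combine the two least-probable nodes; the expected code length is the sum of the merged weights.
merge 23/100 + 6/25 → 47/100
merge 13/50 + 27/100 → 53/100
merge 47/100 + 53/100 → 1
L = 47/100 + 53/100 + 1 = 2 bits/symbol.

2 bits/symbol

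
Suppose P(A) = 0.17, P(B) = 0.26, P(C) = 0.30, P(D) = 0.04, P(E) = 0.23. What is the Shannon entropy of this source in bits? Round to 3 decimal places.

H = −Σ pᵢ log₂ pᵢ.
−0.17·log₂(0.17) = 0.4346
−0.26·log₂(0.26) = 0.5053
−0.30·log₂(0.30) = 0.5211
−0.04·log₂(0.04) = 0.1858
−0.23·log₂(0.23) = 0.4877
Sum ≈ 2.1344 → 2.134 bits.

2.134 bits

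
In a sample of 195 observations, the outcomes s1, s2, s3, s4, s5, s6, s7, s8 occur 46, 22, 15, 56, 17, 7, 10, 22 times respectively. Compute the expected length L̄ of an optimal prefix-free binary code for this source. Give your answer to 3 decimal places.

Probabilities are the counts divided by 195.
Repeatedly combine the two least-probable nodes; the expected code length is the sum of the merged weights.
merge 7/195 + 2/39 → 17/195
merge 1/13 + 17/195 → 32/195
merge 17/195 + 22/195 → 1/5
merge 22/195 + 32/195 → 18/65
merge 1/5 + 46/195 → 17/39
merge 18/65 + 56/195 → 22/39
merge 17/39 + 22/39 → 1
L = 17/195 + 32/195 + 1/5 + 18/65 + 17/39 + 22/39 + 1 = 532/195 ≈ 2.728 bits/symbol.

2.728 bits/symbol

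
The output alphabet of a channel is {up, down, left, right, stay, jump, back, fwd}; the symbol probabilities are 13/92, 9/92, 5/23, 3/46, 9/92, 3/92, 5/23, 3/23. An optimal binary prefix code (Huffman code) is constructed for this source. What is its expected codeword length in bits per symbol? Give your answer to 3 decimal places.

2.859 bits/symbol

Repeatedly combine the two least-probable nodes; the expected code length is the sum of the merged weights.
merge 3/92 + 3/46 → 9/92
merge 9/92 + 9/92 → 9/46
merge 9/92 + 3/23 → 21/92
merge 13/92 + 9/46 → 31/92
merge 5/23 + 5/23 → 10/23
merge 21/92 + 31/92 → 13/23
merge 10/23 + 13/23 → 1
L = 9/92 + 9/46 + 21/92 + 31/92 + 10/23 + 13/23 + 1 = 263/92 ≈ 2.859 bits/symbol.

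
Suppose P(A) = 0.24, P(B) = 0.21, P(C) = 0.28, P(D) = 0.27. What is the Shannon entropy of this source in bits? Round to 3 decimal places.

1.991 bits

H = −Σ pᵢ log₂ pᵢ.
−0.24·log₂(0.24) = 0.4941
−0.21·log₂(0.21) = 0.4728
−0.28·log₂(0.28) = 0.5142
−0.27·log₂(0.27) = 0.5100
Sum ≈ 1.9912 → 1.991 bits.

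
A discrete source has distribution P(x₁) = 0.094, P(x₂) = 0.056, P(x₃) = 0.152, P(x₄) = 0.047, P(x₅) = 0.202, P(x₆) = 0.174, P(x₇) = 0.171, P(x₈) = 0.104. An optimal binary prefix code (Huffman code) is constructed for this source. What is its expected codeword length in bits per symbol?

2.901 bits/symbol

Repeatedly combine the two least-probable nodes; the expected code length is the sum of the merged weights.
merge 47/1000 + 7/125 → 103/1000
merge 47/500 + 103/1000 → 197/1000
merge 13/125 + 19/125 → 32/125
merge 171/1000 + 87/500 → 69/200
merge 197/1000 + 101/500 → 399/1000
merge 32/125 + 69/200 → 601/1000
merge 399/1000 + 601/1000 → 1
L = 103/1000 + 197/1000 + 32/125 + 69/200 + 399/1000 + 601/1000 + 1 = 2901/1000 = 2.901 bits/symbol.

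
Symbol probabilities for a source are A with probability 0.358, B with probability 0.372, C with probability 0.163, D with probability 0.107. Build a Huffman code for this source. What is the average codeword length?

1.898 bits/symbol

Repeatedly combine the two least-probable nodes; the expected code length is the sum of the merged weights.
merge 107/1000 + 163/1000 → 27/100
merge 27/100 + 179/500 → 157/250
merge 93/250 + 157/250 → 1
L = 27/100 + 157/250 + 1 = 949/500 = 1.898 bits/symbol.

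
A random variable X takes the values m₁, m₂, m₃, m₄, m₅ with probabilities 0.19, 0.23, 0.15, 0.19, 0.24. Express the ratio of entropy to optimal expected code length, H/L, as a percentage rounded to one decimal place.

98.4%

Entropy H = −Σ p log₂ p ≈ 2.3028 bits.
Huffman merges: 3/20+19/100→17/50; 19/100+23/100→21/50; 6/25+17/50→29/50; 21/50+29/50→1. L = 117/50 ≈ 2.3400.
Efficiency = H/L = 2.3028/2.3400 = 98.4%.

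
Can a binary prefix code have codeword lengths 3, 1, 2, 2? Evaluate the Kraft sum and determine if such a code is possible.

1.125; no

With common denominator 2^3 = 8: Σ 2^(−ℓᵢ) = 1/8 + 4/8 + 2/8 + 2/8 = 9/8 = 1.125.
Kraft's inequality requires Σ ≤ 1; here Σ = 1.125 > 1, so no such prefix code exists.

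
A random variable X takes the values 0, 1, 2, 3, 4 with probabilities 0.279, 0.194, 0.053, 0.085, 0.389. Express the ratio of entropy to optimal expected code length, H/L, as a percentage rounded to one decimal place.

97.5%

Entropy H = −Σ p log₂ p ≈ 2.0296 bits.
Huffman merges: 53/1000+17/200→69/500; 69/500+97/500→83/250; 279/1000+83/250→611/1000; 389/1000+611/1000→1. L = 2081/1000 ≈ 2.0810.
Efficiency = H/L = 2.0296/2.0810 = 97.5%.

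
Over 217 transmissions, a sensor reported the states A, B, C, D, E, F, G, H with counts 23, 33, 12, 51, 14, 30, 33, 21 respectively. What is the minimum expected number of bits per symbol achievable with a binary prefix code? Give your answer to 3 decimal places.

2.885 bits/symbol

Probabilities are the counts divided by 217.
Repeatedly combine the two least-probable nodes; the expected code length is the sum of the merged weights.
merge 12/217 + 2/31 → 26/217
merge 3/31 + 23/217 → 44/217
merge 26/217 + 30/217 → 8/31
merge 33/217 + 33/217 → 66/217
merge 44/217 + 51/217 → 95/217
merge 8/31 + 66/217 → 122/217
merge 95/217 + 122/217 → 1
L = 26/217 + 44/217 + 8/31 + 66/217 + 95/217 + 122/217 + 1 = 626/217 ≈ 2.885 bits/symbol.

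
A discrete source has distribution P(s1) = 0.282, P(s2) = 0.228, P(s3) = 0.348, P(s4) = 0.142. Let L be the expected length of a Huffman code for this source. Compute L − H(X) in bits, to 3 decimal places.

Entropy H = −Σ p log₂ p ≈ 1.9311 bits.
Huffman merges: 71/500+57/250→37/100; 141/500+87/250→63/100; 37/100+63/100→1. L = 2 ≈ 2.0000.
L − H = 2.0000 − 1.9311 = 0.069 bits.

0.069 bits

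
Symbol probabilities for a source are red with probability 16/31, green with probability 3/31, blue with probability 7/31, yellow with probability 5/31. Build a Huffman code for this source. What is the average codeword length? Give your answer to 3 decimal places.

Repeatedly combine the two least-probable nodes; the expected code length is the sum of the merged weights.
merge 3/31 + 5/31 → 8/31
merge 7/31 + 8/31 → 15/31
merge 15/31 + 16/31 → 1
L = 8/31 + 15/31 + 1 = 54/31 ≈ 1.742 bits/symbol.

1.742 bits/symbol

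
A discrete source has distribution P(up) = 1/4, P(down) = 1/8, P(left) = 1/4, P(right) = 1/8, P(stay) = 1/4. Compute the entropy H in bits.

Each probability is a power of 1/2, so log₂(1/p) is an integer.
H = Σ p·log₂(1/p) = 1/4·2 + 1/8·3 + 1/4·2 + 1/8·3 + 1/4·2 = 2.25 bits.

2.25 bits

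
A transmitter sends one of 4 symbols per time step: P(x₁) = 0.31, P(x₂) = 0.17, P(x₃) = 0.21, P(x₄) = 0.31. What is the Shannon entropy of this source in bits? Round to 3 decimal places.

H = −Σ pᵢ log₂ pᵢ.
−0.31·log₂(0.31) = 0.5238
−0.17·log₂(0.17) = 0.4346
−0.21·log₂(0.21) = 0.4728
−0.31·log₂(0.31) = 0.5238
Sum ≈ 1.9550 → 1.955 bits.

1.955 bits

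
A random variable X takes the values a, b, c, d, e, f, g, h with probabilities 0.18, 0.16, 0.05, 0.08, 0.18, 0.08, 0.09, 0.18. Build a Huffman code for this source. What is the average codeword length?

2.94 bits/symbol

Repeatedly combine the two least-probable nodes; the expected code length is the sum of the merged weights.
merge 1/20 + 2/25 → 13/100
merge 2/25 + 9/100 → 17/100
merge 13/100 + 4/25 → 29/100
merge 17/100 + 9/50 → 7/20
merge 9/50 + 9/50 → 9/25
merge 29/100 + 7/20 → 16/25
merge 9/25 + 16/25 → 1
L = 13/100 + 17/100 + 29/100 + 7/20 + 9/25 + 16/25 + 1 = 147/50 = 2.94 bits/symbol.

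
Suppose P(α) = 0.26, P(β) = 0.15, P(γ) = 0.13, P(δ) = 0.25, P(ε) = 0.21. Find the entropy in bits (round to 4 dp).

2.2713 bits

H = −Σ pᵢ log₂ pᵢ.
−0.26·log₂(0.26) = 0.5053
−0.15·log₂(0.15) = 0.4105
−0.13·log₂(0.13) = 0.3826
−0.25·log₂(0.25) = 0.5000
−0.21·log₂(0.21) = 0.4728
Sum ≈ 2.2713 → 2.2713 bits.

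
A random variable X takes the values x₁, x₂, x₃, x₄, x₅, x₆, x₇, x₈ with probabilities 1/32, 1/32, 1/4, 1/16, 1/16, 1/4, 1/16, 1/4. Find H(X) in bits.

2.5625 bits

Each probability is a power of 1/2, so log₂(1/p) is an integer.
H = Σ p·log₂(1/p) = 1/32·5 + 1/32·5 + 1/4·2 + 1/16·4 + 1/16·4 + 1/4·2 + 1/16·4 + 1/4·2 = 2.5625 bits.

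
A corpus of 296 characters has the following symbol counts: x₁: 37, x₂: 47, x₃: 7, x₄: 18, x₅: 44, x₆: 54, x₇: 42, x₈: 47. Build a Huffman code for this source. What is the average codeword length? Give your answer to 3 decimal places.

Probabilities are the counts divided by 296.
Repeatedly combine the two least-probable nodes; the expected code length is the sum of the merged weights.
merge 7/296 + 9/148 → 25/296
merge 25/296 + 1/8 → 31/148
merge 21/148 + 11/74 → 43/148
merge 47/296 + 47/296 → 47/148
merge 27/148 + 31/148 → 29/74
merge 43/148 + 47/148 → 45/74
merge 29/74 + 45/74 → 1
L = 25/296 + 31/148 + 43/148 + 47/148 + 29/74 + 45/74 + 1 = 859/296 ≈ 2.902 bits/symbol.

2.902 bits/symbol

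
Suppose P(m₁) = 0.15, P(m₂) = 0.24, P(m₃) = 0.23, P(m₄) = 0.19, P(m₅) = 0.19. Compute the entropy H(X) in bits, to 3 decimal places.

2.303 bits

H = −Σ pᵢ log₂ pᵢ.
−0.15·log₂(0.15) = 0.4105
−0.24·log₂(0.24) = 0.4941
−0.23·log₂(0.23) = 0.4877
−0.19·log₂(0.19) = 0.4552
−0.19·log₂(0.19) = 0.4552
Sum ≈ 2.3028 → 2.303 bits.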